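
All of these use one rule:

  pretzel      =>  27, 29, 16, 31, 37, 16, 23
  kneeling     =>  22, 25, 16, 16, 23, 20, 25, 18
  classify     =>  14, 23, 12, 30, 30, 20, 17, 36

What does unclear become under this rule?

32, 25, 14, 23, 16, 12, 29

p is letter #16 and maps to 27: an offset of 11. Each letter is replaced by its alphabet position (a=1..z=26) + 11.
On unclear: u=21→32, n=14→25, c=3→14, l=12→23, e=5→16, a=1→12, r=18→29.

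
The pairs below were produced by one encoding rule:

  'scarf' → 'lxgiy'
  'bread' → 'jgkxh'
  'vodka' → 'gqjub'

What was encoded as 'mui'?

cog

The output letters match the input read backwards, each shifted +6: scarf reversed is fracs. The word is reversed, then every letter is shifted forward by 6.
Decoding mui: shift back: m−6=g, u−6=o, i−6=c → goc; then reverse → cog.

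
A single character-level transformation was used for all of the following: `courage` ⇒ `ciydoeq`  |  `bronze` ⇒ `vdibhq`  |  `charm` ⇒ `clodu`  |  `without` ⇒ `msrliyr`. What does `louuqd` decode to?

This is an affine cipher: with a=0,…,z=25, each position x becomes (7x+14) mod 26.
Undoing it on louuqd: l(11)→15·(11−14)≡7=h; o(14)→15·(14−14)≡0=a; u(20)→15·(20−14)≡12=m; u(20)→15·(20−14)≡12=m; q(16)→15·(16−14)≡4=e; d(3)→15·(3−14)≡17=r (all mod 26).

hammer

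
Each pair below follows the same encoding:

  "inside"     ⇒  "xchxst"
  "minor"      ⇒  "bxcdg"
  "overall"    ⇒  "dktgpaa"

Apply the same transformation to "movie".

bdkxt

Compare letters: i→x is +15, n→c is +15, s→h is +15 — a constant shift. Every letter moves 15 places later in the alphabet, wrapping around z→a.
For movie: m+15=b, o+15=d, v+15=k, i+15=x, e+15=t.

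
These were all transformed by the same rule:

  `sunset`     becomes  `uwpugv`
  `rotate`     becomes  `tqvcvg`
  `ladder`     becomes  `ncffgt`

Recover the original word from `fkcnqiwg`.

Compare letters: s→u is +2, u→w is +2, n→p is +2 — a constant shift. Each letter is shifted forward by 2 in the alphabet (a Caesar shift of +2).
Reversing it on fkcnqiwg: f−2=d, k−2=i, c−2=a, n−2=l, q−2=o, i−2=g, w−2=u, g−2=e.

dialogue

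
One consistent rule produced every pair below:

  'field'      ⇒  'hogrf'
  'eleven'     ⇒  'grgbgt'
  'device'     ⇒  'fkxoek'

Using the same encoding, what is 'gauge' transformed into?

igwmg

Shifts by position in field: pos 0: f→h (+2), pos 1: i→o (+6), pos 2: e→g (+2), pos 3: l→r (+6) — repeating every 2. It's a Vigenère-style cipher with numeric key [2,6]: position i shifts by key[i mod 2].
For gauge: g+2=i, a+6=g, u+2=w, g+6=m, e+2=g.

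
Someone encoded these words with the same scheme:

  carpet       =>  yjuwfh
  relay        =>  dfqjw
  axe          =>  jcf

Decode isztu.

pound

The output letters match the input read backwards, each shifted +5: carpet reversed is teprac. Read the word backwards and shift each letter +5.
Undoing it on isztu: shift back: i−5=d, s−5=n, z−5=u, t−5=o, u−5=p → dnuop; then reverse → pound.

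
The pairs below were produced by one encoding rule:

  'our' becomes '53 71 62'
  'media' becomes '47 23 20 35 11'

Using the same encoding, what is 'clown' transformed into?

17 44 53 77 50

o(#15)→53 and u(#21)→71: differences scale by 3, so n = 3·pos + 8. With a=1..z=26, the number is 3·pos + 8.
Applying it to clown: c=3→17, l=12→44, o=15→53, w=23→77, n=14→50.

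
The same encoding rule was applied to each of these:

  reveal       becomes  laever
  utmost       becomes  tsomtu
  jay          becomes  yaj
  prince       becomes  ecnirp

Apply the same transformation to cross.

ssorc

The word is simply reversed.
Applying it to cross: reverse → ssorc.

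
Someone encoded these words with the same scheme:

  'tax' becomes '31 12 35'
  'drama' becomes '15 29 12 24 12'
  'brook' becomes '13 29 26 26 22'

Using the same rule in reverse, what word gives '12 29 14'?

arc

t is letter #20 and maps to 31: an offset of 11. The number is (letter's place in the alphabet, a=1) + 11.
Undoing it on 12 29 14: 12→(12−11)÷1=1=a, 29→(29−11)÷1=18=r, 14→(14−11)÷1=3=c.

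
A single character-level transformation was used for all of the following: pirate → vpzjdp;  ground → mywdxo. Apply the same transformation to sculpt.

yjcuze

Letter i (0-indexed) is shifted by i+6, so successive shifts are 6, 7, 8, ….
Applying it to sculpt: s+6=y, c+7=j, u+8=c, l+9=u, p+10=z, t+11=e.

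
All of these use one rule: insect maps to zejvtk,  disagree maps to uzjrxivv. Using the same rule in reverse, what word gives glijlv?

pursue

Compare letters: i→z is +17, n→e is +17, s→j is +17 — a constant shift. It's a constant shift of +17 (ROT17).
Decoding glijlv: g−17=p, l−17=u, i−17=r, j−17=s, l−17=u, v−17=e.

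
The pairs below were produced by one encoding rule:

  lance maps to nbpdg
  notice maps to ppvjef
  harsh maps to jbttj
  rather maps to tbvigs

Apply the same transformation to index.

koffz

Shifts by position in lance: pos 0: l→n (+2), pos 1: a→b (+1), pos 2: n→p (+2), pos 3: c→d (+1) — repeating every 2. It's a Vigenère-style cipher with numeric key [2,1]: position i shifts by key[i mod 2].
For index: i+2=k, n+1=o, d+2=f, e+1=f, x+2=z.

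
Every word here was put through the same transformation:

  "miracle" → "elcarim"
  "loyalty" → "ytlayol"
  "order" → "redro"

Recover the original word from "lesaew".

It's just the letters in reverse order.
Reversing it on lesaew: then reverse → weasel.

weasel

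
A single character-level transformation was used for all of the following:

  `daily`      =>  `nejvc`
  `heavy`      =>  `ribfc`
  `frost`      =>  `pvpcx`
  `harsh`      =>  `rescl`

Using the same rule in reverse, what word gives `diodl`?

tenth

Shifts by position in daily: pos 0: d→n (+10), pos 1: a→e (+4), pos 2: i→j (+1), pos 3: l→v (+10), pos 4: y→c (+4) — repeating every 3. The shifts repeat in a cycle of length 3: positions 0,1,… shift by +10, +4, +1, then the pattern repeats.
Reversing it on diodl: d−10=t, i−4=e, o−1=n, d−10=t, l−4=h.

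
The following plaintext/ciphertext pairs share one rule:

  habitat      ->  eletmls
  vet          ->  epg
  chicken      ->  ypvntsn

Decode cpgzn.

The word is reversed, then every letter is shifted forward by 11.
Decoding cpgzn: shift back: c−11=r, p−11=e, g−11=v, z−11=o, n−11=c → revoc; then reverse → cover.

cover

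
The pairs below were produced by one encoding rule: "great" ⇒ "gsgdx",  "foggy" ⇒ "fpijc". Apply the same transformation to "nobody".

In great: g→g is +0, r→s is +1, e→g is +2, a→d is +3 — the shift increases by 1 each position. The shift increases by 1 at each position, starting from +0: 0, 1, 2, ….
Applying it to nobody: n+0=n, o+1=p, b+2=d, o+3=r, d+4=h, y+5=d.

npdrhd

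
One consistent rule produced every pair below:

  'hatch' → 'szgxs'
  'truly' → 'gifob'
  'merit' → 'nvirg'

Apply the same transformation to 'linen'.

ormvm

Each pair mirrors across the alphabet (h↔s, a↔z, t↔g): positions sum to 25. This is the alphabet-reversal cipher (Atbash): a becomes z, b becomes y, etc.
Applying it to linen: l↔o, i↔r, n↔m, e↔v, n↔m.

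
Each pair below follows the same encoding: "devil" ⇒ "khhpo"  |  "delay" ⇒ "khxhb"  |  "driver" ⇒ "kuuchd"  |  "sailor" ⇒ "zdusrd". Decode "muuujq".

fringe

A repeating key of period 3 is used — shifts +7, +3, +12 over and over.
Reversing it on muuujq: m−7=f, u−3=r, u−12=i, u−7=n, j−3=g, q−12=e.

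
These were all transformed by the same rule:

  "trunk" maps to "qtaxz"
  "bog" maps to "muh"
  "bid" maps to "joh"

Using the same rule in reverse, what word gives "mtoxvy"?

spring

The output letters match the input read backwards, each shifted +6: trunk reversed is knurt. The word is reversed, then every letter is shifted forward by 6.
Undoing it on mtoxvy: shift back: m−6=g, t−6=n, o−6=i, x−6=r, v−6=p, y−6=s → gnirps; then reverse → spring.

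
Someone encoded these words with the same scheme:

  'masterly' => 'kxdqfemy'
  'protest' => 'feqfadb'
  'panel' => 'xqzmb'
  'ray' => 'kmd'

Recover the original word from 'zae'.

son

The output letters match the input read backwards, each shifted +12: masterly reversed is ylretsam. Read the word backwards and shift each letter +12.
Reversing it on zae: shift back: z−12=n, a−12=o, e−12=s → nos; then reverse → son.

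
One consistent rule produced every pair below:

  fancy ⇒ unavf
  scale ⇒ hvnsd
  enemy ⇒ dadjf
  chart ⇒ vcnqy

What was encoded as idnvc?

This is an affine cipher: with a=0,…,z=25, each position x becomes (17x+13) mod 26.
Undoing it on idnvc: i(8)→23·(8−13)≡15=p; d(3)→23·(3−13)≡4=e; n(13)→23·(13−13)≡0=a; v(21)→23·(21−13)≡2=c; c(2)→23·(2−13)≡7=h (all mod 26).

peach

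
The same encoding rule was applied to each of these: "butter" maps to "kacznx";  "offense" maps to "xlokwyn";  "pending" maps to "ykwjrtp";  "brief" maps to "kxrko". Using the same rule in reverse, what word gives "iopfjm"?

Shifts by position in butter: pos 0: b→k (+9), pos 1: u→a (+6), pos 2: t→c (+9), pos 3: t→z (+6) — repeating every 2. It's a Vigenère-style cipher with numeric key [9,6]: position i shifts by key[i mod 2].
Decoding iopfjm: i−9=z, o−6=i, p−9=g, f−6=z, j−9=a, m−6=g.

zigzag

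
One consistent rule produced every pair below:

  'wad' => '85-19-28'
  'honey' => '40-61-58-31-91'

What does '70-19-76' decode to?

rat

w(#23)→85 and a(#1)→19: differences scale by 3, so n = 3·pos + 16. Each letter becomes 3×(its alphabet position, a=1..z=26) + 16.
Reversing it on 70-19-76: 70→(70−16)÷3=18=r, 19→(19−16)÷3=1=a, 76→(76−16)÷3=20=t.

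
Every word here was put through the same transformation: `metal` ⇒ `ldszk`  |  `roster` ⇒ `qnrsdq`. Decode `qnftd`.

Each letter is shifted forward by 25 in the alphabet (a Caesar shift of +25).
Decoding qnftd: q−25=r, n−25=o, f−25=g, t−25=u, d−25=e.

rogue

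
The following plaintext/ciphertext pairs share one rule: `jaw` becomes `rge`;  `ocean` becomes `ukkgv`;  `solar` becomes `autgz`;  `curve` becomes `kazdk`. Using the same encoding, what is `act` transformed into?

gkb

The shift depends on letter class: consonant j→r is +8, but vowel a→g is +6. Two shifts are in play — +6 for a/e/i/o/u, +8 for every other letter.
On act: a(vowel)+6=g, c(cons)+8=k, t(cons)+8=b.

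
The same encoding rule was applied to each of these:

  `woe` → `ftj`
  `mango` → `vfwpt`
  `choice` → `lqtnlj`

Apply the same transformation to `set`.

bjc

The rule splits by letter class: vowels +5, consonants +9.
On set: s(cons)+9=b, e(vowel)+5=j, t(cons)+9=c.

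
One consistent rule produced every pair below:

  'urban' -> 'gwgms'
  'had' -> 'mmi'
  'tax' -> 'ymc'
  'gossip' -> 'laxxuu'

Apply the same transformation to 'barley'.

The shift depends on letter class: consonant r→w is +5, but vowel u→g is +12. Vowels shift forward by 12 and consonants shift forward by 5.
On barley: b(cons)+5=g, a(vowel)+12=m, r(cons)+5=w, l(cons)+5=q, e(vowel)+12=q, y(cons)+5=d.

gmwqqd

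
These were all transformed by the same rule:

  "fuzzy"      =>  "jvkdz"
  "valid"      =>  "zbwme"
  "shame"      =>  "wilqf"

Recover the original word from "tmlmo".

plain

Shifts by position in fuzzy: pos 0: f→j (+4), pos 1: u→v (+1), pos 2: z→k (+11), pos 3: z→d (+4), pos 4: y→z (+1) — repeating every 3. A repeating key of period 3 is used — shifts +4, +1, +11 over and over.
Decoding tmlmo: t−4=p, m−1=l, l−11=a, m−4=i, o−1=n.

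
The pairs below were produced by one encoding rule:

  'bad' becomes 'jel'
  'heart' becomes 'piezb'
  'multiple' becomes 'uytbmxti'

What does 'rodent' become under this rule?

zslivb

The shift depends on letter class: consonant b→j is +8, but vowel a→e is +4. Two shifts are in play — +4 for a/e/i/o/u, +8 for every other letter.
For rodent: r(cons)+8=z, o(vowel)+4=s, d(cons)+8=l, e(vowel)+4=i, n(cons)+8=v, t(cons)+8=b.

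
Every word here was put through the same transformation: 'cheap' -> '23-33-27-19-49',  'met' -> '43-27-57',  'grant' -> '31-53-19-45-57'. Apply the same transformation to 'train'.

With a=1..z=26, the number is 2·pos + 17.
Applying it to train: t=20→57, r=18→53, a=1→19, i=9→35, n=14→45.

57-53-19-35-45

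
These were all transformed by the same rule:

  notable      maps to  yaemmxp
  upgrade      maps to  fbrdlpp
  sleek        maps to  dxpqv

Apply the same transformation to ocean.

Shifts by position in notable: pos 0: n→y (+11), pos 1: o→a (+12), pos 2: t→e (+11), pos 3: a→m (+12) — repeating every 2. The shifts repeat in a cycle of length 2: positions 0,1,… shift by +11, +12, then the pattern repeats.
On ocean: o+11=z, c+12=o, e+11=p, a+12=m, n+11=y.

zopmy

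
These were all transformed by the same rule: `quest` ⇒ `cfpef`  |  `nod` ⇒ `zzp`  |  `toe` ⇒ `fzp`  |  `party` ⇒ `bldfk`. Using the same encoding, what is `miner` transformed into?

The shift depends on letter class: consonant q→c is +12, but vowel u→f is +11. Vowels shift forward by 11 and consonants shift forward by 12.
Applying it to miner: m(cons)+12=y, i(vowel)+11=t, n(cons)+12=z, e(vowel)+11=p, r(cons)+12=d.

ytzpd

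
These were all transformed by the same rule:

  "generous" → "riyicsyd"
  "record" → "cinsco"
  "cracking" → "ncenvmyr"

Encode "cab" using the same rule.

The shift depends on letter class: consonant g→r is +11, but vowel e→i is +4. Vowels shift forward by 4 and consonants shift forward by 11.
On cab: c(cons)+11=n, a(vowel)+4=e, b(cons)+11=m.

nem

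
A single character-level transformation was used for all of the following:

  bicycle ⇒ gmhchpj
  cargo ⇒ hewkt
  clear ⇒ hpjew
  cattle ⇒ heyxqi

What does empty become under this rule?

jquxd

Shifts by position in bicycle: pos 0: b→g (+5), pos 1: i→m (+4), pos 2: c→h (+5), pos 3: y→c (+4) — repeating every 2. The shifts repeat in a cycle of length 2: positions 0,1,… shift by +5, +4, then the pattern repeats.
Applying it to empty: e+5=j, m+4=q, p+5=u, t+4=x, y+5=d.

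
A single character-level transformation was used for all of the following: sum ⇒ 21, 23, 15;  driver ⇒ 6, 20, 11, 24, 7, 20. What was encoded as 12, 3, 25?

s is letter #19 and maps to 21: an offset of 2. Letters become their 1-based position plus 2 (so a→3, b→4, …).
Decoding 12, 3, 25: 12→(12−2)÷1=10=j, 3→(3−2)÷1=1=a, 25→(25−2)÷1=23=w.

jaw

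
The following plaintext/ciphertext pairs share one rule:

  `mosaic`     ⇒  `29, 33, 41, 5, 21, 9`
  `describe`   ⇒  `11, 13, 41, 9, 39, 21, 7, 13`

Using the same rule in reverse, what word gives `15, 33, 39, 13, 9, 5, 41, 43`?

forecast

m(#13)→29 and o(#15)→33: differences scale by 2, so n = 2·pos + 3. With a=1..z=26, the number is 2·pos + 3.
Reversing it on 15, 33, 39, 13, 9, 5, 41, 43: 15→(15−3)÷2=6=f, 33→(33−3)÷2=15=o, 39→(39−3)÷2=18=r, 13→(13−3)÷2=5=e, 9→(9−3)÷2=3=c, 5→(5−3)÷2=1=a, 41→(41−3)÷2=19=s, 43→(43−3)÷2=20=t.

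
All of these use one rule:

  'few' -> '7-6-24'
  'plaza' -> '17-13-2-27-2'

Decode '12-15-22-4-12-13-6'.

knuckle

The number is (letter's place in the alphabet, a=1) + 1.
Undoing it on 12-15-22-4-12-13-6: 12→(12−1)÷1=11=k, 15→(15−1)÷1=14=n, 22→(22−1)÷1=21=u, 4→(4−1)÷1=3=c, 12→(12−1)÷1=11=k, 13→(13−1)÷1=12=l, 6→(6−1)÷1=5=e.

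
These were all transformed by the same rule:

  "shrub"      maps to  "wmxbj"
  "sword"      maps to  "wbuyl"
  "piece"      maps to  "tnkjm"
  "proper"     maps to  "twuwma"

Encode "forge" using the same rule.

Each letter shifts forward by (position + 4), i.e. 4, 5, 6, … — the shift grows by one for each successive letter.
For forge: f+4=j, o+5=t, r+6=x, g+7=n, e+8=m.

jtxnm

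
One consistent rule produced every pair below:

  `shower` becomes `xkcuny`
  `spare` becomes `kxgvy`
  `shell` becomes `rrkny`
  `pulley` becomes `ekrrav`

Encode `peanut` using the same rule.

The output letters match the input read backwards, each shifted +6: shower reversed is rewohs. The word is reversed, then every letter is shifted forward by 6.
On peanut: reverse → tunaep; then shift: t+6=z, u+6=a, n+6=t, a+6=g, e+6=k, p+6=v.

zatgkv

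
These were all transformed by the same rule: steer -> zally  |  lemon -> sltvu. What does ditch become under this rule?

Every letter moves 7 places later in the alphabet, wrapping around z→a.
Applying it to ditch: d+7=k, i+7=p, t+7=a, c+7=j, h+7=o.

kpajo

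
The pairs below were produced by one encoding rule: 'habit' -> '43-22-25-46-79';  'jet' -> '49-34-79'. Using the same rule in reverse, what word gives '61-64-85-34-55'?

h(#8)→43 and a(#1)→22: differences scale by 3, so n = 3·pos + 19. With a=1..z=26, the number is 3·pos + 19.
Undoing it on 61-64-85-34-55: 61→(61−19)÷3=14=n, 64→(64−19)÷3=15=o, 85→(85−19)÷3=22=v, 34→(34−19)÷3=5=e, 55→(55−19)÷3=12=l.

novel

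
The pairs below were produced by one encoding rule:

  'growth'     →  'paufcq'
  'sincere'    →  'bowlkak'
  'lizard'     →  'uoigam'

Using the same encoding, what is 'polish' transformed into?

yuuobq

The shift depends on letter class: consonant g→p is +9, but vowel o→u is +6. The rule splits by letter class: vowels +6, consonants +9.
On polish: p(cons)+9=y, o(vowel)+6=u, l(cons)+9=u, i(vowel)+6=o, s(cons)+9=b, h(cons)+9=q.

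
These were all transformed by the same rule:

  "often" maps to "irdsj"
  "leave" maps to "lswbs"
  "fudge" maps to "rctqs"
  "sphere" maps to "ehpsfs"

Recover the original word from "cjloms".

unlike

o(14)→i(8) and f(5)→r(17) fit y≡25x+22 (mod 26); the inverse of 25 mod 26 is 25. This is an affine cipher: with a=0,…,z=25, each position x becomes (25x+22) mod 26.
Reversing it on cjloms: c(2)→25·(2−22)≡20=u; j(9)→25·(9−22)≡13=n; l(11)→25·(11−22)≡11=l; o(14)→25·(14−22)≡8=i; m(12)→25·(12−22)≡10=k; s(18)→25·(18−22)≡4=e (all mod 26).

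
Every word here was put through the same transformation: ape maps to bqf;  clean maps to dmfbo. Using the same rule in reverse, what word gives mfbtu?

least

It's a constant shift of +1 (ROT1).
Undoing it on mfbtu: m−1=l, f−1=e, b−1=a, t−1=s, u−1=t.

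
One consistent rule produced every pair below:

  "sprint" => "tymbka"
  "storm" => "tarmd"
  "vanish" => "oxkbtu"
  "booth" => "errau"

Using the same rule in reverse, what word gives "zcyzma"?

expert

s(18)→t(19) and p(15)→y(24) fit y≡7x+23 (mod 26); the inverse of 7 mod 26 is 15. Treating letters as 0–25, the rule is x ↦ 7x + 23 (mod 26).
Decoding zcyzma: z(25)→15·(25−23)≡4=e; c(2)→15·(2−23)≡23=x; y(24)→15·(24−23)≡15=p; z(25)→15·(25−23)≡4=e; m(12)→15·(12−23)≡17=r; a(0)→15·(0−23)≡19=t (all mod 26).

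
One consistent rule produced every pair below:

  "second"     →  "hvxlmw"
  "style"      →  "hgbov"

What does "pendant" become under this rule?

kvmwzmg

Each pair mirrors across the alphabet (s↔h, e↔v, c↔x): positions sum to 25. Letters are reflected about the middle of the alphabet (position → 25−position): Atbash.
On pendant: p↔k, e↔v, n↔m, d↔w, a↔z, n↔m, t↔g.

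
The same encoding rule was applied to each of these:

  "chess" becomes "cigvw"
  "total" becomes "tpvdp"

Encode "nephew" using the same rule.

nfrkib

Letter i (0-indexed) is shifted by i+0, so successive shifts are 0, 1, 2, ….
For nephew: n+0=n, e+1=f, p+2=r, h+3=k, e+4=i, w+5=b.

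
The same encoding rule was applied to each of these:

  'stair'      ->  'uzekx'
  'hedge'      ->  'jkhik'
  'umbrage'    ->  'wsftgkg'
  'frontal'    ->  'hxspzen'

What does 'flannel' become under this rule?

Shifts by position in stair: pos 0: s→u (+2), pos 1: t→z (+6), pos 2: a→e (+4), pos 3: i→k (+2), pos 4: r→x (+6) — repeating every 3. A repeating key of period 3 is used — shifts +2, +6, +4 over and over.
For flannel: f+2=h, l+6=r, a+4=e, n+2=p, n+6=t, e+4=i, l+2=n.

hreptin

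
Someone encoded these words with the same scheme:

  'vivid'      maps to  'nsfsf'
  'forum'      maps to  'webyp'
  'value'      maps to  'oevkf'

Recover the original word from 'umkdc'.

stack

The output letters match the input read backwards, each shifted +10: vivid reversed is diviv. Two steps: reverse the string, then apply a Caesar shift of +10.
Decoding umkdc: shift back: u−10=k, m−10=c, k−10=a, d−10=t, c−10=s → kcats; then reverse → stack.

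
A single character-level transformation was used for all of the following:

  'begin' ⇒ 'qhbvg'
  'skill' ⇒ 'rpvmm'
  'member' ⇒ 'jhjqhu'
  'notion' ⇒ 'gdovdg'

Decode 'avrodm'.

pistol

Treating letters as 0–25, the rule is x ↦ 23x + 19 (mod 26).
Reversing it on avrodm: a(0)→17·(0−19)≡15=p; v(21)→17·(21−19)≡8=i; r(17)→17·(17−19)≡18=s; o(14)→17·(14−19)≡19=t; d(3)→17·(3−19)≡14=o; m(12)→17·(12−19)≡11=l (all mod 26).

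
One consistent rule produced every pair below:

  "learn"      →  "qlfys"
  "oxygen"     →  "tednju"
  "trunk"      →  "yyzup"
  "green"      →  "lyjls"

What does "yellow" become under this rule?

dlqstd

Shifts by position in learn: pos 0: l→q (+5), pos 1: e→l (+7), pos 2: a→f (+5), pos 3: r→y (+7) — repeating every 2. The shifts repeat in a cycle of length 2: positions 0,1,… shift by +5, +7, then the pattern repeats.
Applying it to yellow: y+5=d, e+7=l, l+5=q, l+7=s, o+5=t, w+7=d.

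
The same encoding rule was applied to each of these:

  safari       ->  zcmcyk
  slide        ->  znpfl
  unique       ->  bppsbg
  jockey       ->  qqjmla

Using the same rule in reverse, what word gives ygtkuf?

Shifts by position in safari: pos 0: s→z (+7), pos 1: a→c (+2), pos 2: f→m (+7), pos 3: a→c (+2) — repeating every 2. A repeating key of period 2 is used — shifts +7, +2 over and over.
Decoding ygtkuf: y−7=r, g−2=e, t−7=m, k−2=i, u−7=n, f−2=d.

remind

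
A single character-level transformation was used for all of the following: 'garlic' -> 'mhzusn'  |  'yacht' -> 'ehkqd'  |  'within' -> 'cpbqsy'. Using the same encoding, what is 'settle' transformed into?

ylbcvp

The shift increases by 1 at each position, starting from +6: 6, 7, 8, ….
For settle: s+6=y, e+7=l, t+8=b, t+9=c, l+10=v, e+11=p.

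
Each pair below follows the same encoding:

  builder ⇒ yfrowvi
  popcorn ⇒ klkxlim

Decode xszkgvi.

chapter

Each pair mirrors across the alphabet (b↔y, u↔f, i↔r): positions sum to 25. Letters are reflected about the middle of the alphabet (position → 25−position): Atbash.
Reversing it on xszkgvi: x↔c, s↔h, z↔a, k↔p, g↔t, v↔e, i↔r.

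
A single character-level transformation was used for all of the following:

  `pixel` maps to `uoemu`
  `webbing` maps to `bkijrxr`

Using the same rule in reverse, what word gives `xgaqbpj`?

satisfy

In pixel: p→u is +5, i→o is +6, x→e is +7, e→m is +8 — the shift increases by 1 each position. Each letter shifts forward by (position + 5), i.e. 5, 6, 7, … — the shift grows by one for each successive letter.
Undoing it on xgaqbpj: x−5=s, g−6=a, a−7=t, q−8=i, b−9=s, p−10=f, j−11=y.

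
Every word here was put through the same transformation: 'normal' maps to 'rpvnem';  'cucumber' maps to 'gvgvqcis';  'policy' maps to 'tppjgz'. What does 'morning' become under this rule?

Shifts by position in normal: pos 0: n→r (+4), pos 1: o→p (+1), pos 2: r→v (+4), pos 3: m→n (+1) — repeating every 2. A repeating key of period 2 is used — shifts +4, +1 over and over.
Applying it to morning: m+4=q, o+1=p, r+4=v, n+1=o, i+4=m, n+1=o, g+4=k.

qpvomok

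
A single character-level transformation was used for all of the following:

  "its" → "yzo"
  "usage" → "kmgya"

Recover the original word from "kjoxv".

The output letters match the input read backwards, each shifted +6: its reversed is sti. The word is reversed, then every letter is shifted forward by 6.
Undoing it on kjoxv: shift back: k−6=e, j−6=d, o−6=i, x−6=r, v−6=p → edirp; then reverse → pride.

pride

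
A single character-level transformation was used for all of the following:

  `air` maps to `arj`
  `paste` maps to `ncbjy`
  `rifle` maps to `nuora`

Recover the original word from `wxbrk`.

bison

Two steps: reverse the string, then apply a Caesar shift of +9.
Undoing it on wxbrk: shift back: w−9=n, x−9=o, b−9=s, r−9=i, k−9=b → nosib; then reverse → bison.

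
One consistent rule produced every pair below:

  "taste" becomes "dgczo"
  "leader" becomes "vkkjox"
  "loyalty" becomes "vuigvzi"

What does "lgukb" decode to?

baker

It's a Vigenère-style cipher with numeric key [10,6]: position i shifts by key[i mod 2].
Undoing it on lgukb: l−10=b, g−6=a, u−10=k, k−6=e, b−10=r.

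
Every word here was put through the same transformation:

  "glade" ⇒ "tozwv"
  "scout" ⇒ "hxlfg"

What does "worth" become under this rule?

dligs

Each pair mirrors across the alphabet (g↔t, l↔o, a↔z): positions sum to 25. Letters are reflected about the middle of the alphabet (position → 25−position): Atbash.
For worth: w↔d, o↔l, r↔i, t↔g, h↔s.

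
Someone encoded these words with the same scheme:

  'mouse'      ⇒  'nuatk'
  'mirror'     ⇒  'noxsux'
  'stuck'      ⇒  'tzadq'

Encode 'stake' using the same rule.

Shifts by position in mouse: pos 0: m→n (+1), pos 1: o→u (+6), pos 2: u→a (+6), pos 3: s→t (+1), pos 4: e→k (+6) — repeating every 3. A repeating key of period 3 is used — shifts +1, +6, +6 over and over.
For stake: s+1=t, t+6=z, a+6=g, k+1=l, e+6=k.

tzglk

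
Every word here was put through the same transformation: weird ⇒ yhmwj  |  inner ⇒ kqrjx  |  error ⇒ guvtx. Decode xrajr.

Each letter shifts forward by (position + 2), i.e. 2, 3, 4, … — the shift grows by one for each successive letter.
Undoing it on xrajr: x−2=v, r−3=o, a−4=w, j−5=e, r−6=l.

vowel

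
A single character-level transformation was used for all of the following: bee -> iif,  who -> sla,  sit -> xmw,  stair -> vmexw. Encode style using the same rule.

ipcxw

The output letters match the input read backwards, each shifted +4: bee reversed is eeb. Two steps: reverse the string, then apply a Caesar shift of +4.
Applying it to style: reverse → elyts; then shift: e+4=i, l+4=p, y+4=c, t+4=x, s+4=w.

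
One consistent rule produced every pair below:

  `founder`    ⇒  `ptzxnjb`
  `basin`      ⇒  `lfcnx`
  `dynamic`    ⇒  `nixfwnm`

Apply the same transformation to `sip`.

The shift depends on letter class: consonant f→p is +10, but vowel o→t is +5. Vowels shift forward by 5 and consonants shift forward by 10.
On sip: s(cons)+10=c, i(vowel)+5=n, p(cons)+10=z.

cnz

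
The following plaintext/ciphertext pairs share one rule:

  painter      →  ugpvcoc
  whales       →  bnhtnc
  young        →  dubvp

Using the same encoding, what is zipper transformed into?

eowxnb

In painter: p→u is +5, a→g is +6, i→p is +7, n→v is +8 — the shift increases by 1 each position. Letter i (0-indexed) is shifted by i+5, so successive shifts are 5, 6, 7, ….
For zipper: z+5=e, i+6=o, p+7=w, p+8=x, e+9=n, r+10=b.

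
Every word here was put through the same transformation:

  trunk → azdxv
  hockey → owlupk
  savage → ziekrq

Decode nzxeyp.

In trunk: t→a is +7, r→z is +8, u→d is +9, n→x is +10 — the shift increases by 1 each position. Letter i (0-indexed) is shifted by i+7, so successive shifts are 7, 8, 9, ….
Reversing it on nzxeyp: n−7=g, z−8=r, x−9=o, e−10=u, y−11=n, p−12=d.

ground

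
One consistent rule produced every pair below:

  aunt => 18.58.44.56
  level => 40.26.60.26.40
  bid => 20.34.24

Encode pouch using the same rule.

48.46.58.22.32

a(#1)→18 and u(#21)→58: differences scale by 2, so n = 2·pos + 16. The formula is n = 2×(alphabet index, a=1) + 16.
For pouch: p=16→48, o=15→46, u=21→58, c=3→22, h=8→32.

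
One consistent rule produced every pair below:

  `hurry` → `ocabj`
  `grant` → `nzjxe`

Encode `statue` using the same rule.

zbjdfq

In hurry: h→o is +7, u→c is +8, r→a is +9, r→b is +10 — the shift increases by 1 each position. Letter i (0-indexed) is shifted by i+7, so successive shifts are 7, 8, 9, ….
Applying it to statue: s+7=z, t+8=b, a+9=j, t+10=d, u+11=f, e+12=q.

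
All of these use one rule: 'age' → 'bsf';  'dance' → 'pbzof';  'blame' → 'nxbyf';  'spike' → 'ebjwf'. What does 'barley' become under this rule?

nbdxfk

The shift depends on letter class: consonant g→s is +12, but vowel a→b is +1. The rule splits by letter class: vowels +1, consonants +12.
On barley: b(cons)+12=n, a(vowel)+1=b, r(cons)+12=d, l(cons)+12=x, e(vowel)+1=f, y(cons)+12=k.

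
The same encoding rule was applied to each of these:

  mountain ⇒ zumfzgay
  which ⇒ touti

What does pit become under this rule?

Read the word backwards and shift each letter +12.
For pit: reverse → tip; then shift: t+12=f, i+12=u, p+12=b.

fub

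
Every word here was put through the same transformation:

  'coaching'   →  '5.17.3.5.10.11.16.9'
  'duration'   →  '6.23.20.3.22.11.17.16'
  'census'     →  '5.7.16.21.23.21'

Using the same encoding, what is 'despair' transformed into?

Each letter is replaced by its alphabet position (a=1..z=26) + 2.
For despair: d=4→6, e=5→7, s=19→21, p=16→18, a=1→3, i=9→11, r=18→20.

6.7.21.18.3.11.20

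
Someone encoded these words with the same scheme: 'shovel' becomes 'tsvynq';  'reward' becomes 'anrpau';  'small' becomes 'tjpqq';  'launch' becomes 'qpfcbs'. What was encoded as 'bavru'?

Treating letters as 0–25, the rule is x ↦ 19x + 15 (mod 26).
Reversing it on bavru: b(1)→11·(1−15)≡2=c; a(0)→11·(0−15)≡17=r; v(21)→11·(21−15)≡14=o; r(17)→11·(17−15)≡22=w; u(20)→11·(20−15)≡3=d (all mod 26).

crowd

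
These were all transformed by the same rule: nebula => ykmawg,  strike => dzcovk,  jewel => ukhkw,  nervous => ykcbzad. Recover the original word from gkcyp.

verse

Shifts by position in nebula: pos 0: n→y (+11), pos 1: e→k (+6), pos 2: b→m (+11), pos 3: u→a (+6) — repeating every 2. It's a Vigenère-style cipher with numeric key [11,6]: position i shifts by key[i mod 2].
Undoing it on gkcyp: g−11=v, k−6=e, c−11=r, y−6=s, p−11=e.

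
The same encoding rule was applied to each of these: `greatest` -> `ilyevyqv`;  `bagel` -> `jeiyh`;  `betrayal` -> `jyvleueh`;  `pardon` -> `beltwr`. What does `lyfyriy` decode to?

g(6)→i(8) and r(17)→l(11) fit y≡5x+4 (mod 26); the inverse of 5 mod 26 is 21. Treating letters as 0–25, the rule is x ↦ 5x + 4 (mod 26).
Decoding lyfyriy: l(11)→21·(11−4)≡17=r; y(24)→21·(24−4)≡4=e; f(5)→21·(5−4)≡21=v; y(24)→21·(24−4)≡4=e; r(17)→21·(17−4)≡13=n; i(8)→21·(8−4)≡6=g; y(24)→21·(24−4)≡4=e (all mod 26).

revenge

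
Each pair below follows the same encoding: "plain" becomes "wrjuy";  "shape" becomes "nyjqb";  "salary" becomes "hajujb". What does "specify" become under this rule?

The output letters match the input read backwards, each shifted +9: plain reversed is nialp. The word is reversed, then every letter is shifted forward by 9.
Applying it to specify: reverse → yficeps; then shift: y+9=h, f+9=o, i+9=r, c+9=l, e+9=n, p+9=y, s+9=b.

horlnyb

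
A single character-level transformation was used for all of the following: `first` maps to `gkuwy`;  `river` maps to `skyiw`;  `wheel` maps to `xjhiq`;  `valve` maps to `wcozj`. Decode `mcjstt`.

Each letter shifts forward by (position + 1), i.e. 1, 2, 3, … — the shift grows by one for each successive letter.
Undoing it on mcjstt: m−1=l, c−2=a, j−3=g, s−4=o, t−5=o, t−6=n.

lagoon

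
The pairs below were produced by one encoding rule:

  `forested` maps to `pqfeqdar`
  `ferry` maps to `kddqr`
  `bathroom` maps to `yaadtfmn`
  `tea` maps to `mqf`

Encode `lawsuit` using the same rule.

The output letters match the input read backwards, each shifted +12: forested reversed is detserof. Two steps: reverse the string, then apply a Caesar shift of +12.
For lawsuit: reverse → tiuswal; then shift: t+12=f, i+12=u, u+12=g, s+12=e, w+12=i, a+12=m, l+12=x.

fugeimx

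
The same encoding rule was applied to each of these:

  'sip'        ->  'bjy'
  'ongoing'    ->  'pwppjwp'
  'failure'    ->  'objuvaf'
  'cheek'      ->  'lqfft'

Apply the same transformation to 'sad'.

bbm

The shift depends on letter class: consonant s→b is +9, but vowel i→j is +1. Vowels shift forward by 1 and consonants shift forward by 9.
For sad: s(cons)+9=b, a(vowel)+1=b, d(cons)+9=m.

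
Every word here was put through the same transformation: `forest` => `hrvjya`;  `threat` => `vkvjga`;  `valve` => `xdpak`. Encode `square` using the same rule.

utyfxl

In forest: f→h is +2, o→r is +3, r→v is +4, e→j is +5 — the shift increases by 1 each position. Each letter shifts forward by (position + 2), i.e. 2, 3, 4, … — the shift grows by one for each successive letter.
For square: s+2=u, q+3=t, u+4=y, a+5=f, r+6=x, e+7=l.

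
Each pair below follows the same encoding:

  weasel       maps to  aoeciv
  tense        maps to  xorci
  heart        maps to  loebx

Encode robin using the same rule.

vyfsr

Shifts by position in weasel: pos 0: w→a (+4), pos 1: e→o (+10), pos 2: a→e (+4), pos 3: s→c (+10) — repeating every 2. The shifts repeat in a cycle of length 2: positions 0,1,… shift by +4, +10, then the pattern repeats.
On robin: r+4=v, o+10=y, b+4=f, i+10=s, n+4=r.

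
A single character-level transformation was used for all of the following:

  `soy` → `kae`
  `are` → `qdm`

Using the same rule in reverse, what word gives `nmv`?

The output letters match the input read backwards, each shifted +12: soy reversed is yos. The word is reversed, then every letter is shifted forward by 12.
Undoing it on nmv: shift back: n−12=b, m−12=a, v−12=j → baj; then reverse → jab.

jab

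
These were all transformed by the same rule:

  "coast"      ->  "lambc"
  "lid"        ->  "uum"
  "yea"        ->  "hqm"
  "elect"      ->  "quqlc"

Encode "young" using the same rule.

hagwp

The shift depends on letter class: consonant c→l is +9, but vowel o→a is +12. Two shifts are in play — +12 for a/e/i/o/u, +9 for every other letter.
For young: y(cons)+9=h, o(vowel)+12=a, u(vowel)+12=g, n(cons)+9=w, g(cons)+9=p.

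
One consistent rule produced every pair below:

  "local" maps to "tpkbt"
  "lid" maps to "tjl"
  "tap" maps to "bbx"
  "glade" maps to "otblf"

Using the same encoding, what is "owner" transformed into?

The shift depends on letter class: consonant l→t is +8, but vowel o→p is +1. Vowels shift forward by 1 and consonants shift forward by 8.
On owner: o(vowel)+1=p, w(cons)+8=e, n(cons)+8=v, e(vowel)+1=f, r(cons)+8=z.

pevfz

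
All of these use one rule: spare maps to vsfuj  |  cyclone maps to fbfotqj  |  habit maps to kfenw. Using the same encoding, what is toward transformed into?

wtzfug

The shift depends on letter class: consonant s→v is +3, but vowel a→f is +5. Two shifts are in play — +5 for a/e/i/o/u, +3 for every other letter.
For toward: t(cons)+3=w, o(vowel)+5=t, w(cons)+3=z, a(vowel)+5=f, r(cons)+3=u, d(cons)+3=g.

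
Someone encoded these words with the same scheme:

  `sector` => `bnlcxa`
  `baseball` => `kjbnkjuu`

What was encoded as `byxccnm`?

Each letter is shifted forward by 9 in the alphabet (a Caesar shift of +9).
Undoing it on byxccnm: b−9=s, y−9=p, x−9=o, c−9=t, c−9=t, n−9=e, m−9=d.

spotted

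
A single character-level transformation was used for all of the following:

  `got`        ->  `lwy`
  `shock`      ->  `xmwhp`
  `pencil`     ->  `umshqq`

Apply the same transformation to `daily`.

The shift depends on letter class: consonant g→l is +5, but vowel o→w is +8. Vowels shift forward by 8 and consonants shift forward by 5.
Applying it to daily: d(cons)+5=i, a(vowel)+8=i, i(vowel)+8=q, l(cons)+5=q, y(cons)+5=d.

iiqqd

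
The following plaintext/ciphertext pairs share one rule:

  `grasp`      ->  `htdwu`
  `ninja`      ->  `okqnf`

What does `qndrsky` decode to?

planner

In grasp: g→h is +1, r→t is +2, a→d is +3, s→w is +4 — the shift increases by 1 each position. Each letter shifts forward by (position + 1), i.e. 1, 2, 3, … — the shift grows by one for each successive letter.
Undoing it on qndrsky: q−1=p, n−2=l, d−3=a, r−4=n, s−5=n, k−6=e, y−7=r.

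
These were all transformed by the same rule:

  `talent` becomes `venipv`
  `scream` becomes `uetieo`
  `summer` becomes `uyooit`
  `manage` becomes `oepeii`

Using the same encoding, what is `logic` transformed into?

The shift depends on letter class: consonant t→v is +2, but vowel a→e is +4. Vowels shift forward by 4 and consonants shift forward by 2.
For logic: l(cons)+2=n, o(vowel)+4=s, g(cons)+2=i, i(vowel)+4=m, c(cons)+2=e.

nsime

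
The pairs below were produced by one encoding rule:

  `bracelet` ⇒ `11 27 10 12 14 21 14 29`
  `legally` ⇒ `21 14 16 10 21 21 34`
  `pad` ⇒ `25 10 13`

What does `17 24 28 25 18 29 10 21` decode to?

The number is (letter's place in the alphabet, a=1) + 9.
Undoing it on 17 24 28 25 18 29 10 21: 17→(17−9)÷1=8=h, 24→(24−9)÷1=15=o, 28→(28−9)÷1=19=s, 25→(25−9)÷1=16=p, 18→(18−9)÷1=9=i, 29→(29−9)÷1=20=t, 10→(10−9)÷1=1=a, 21→(21−9)÷1=12=l.

hospital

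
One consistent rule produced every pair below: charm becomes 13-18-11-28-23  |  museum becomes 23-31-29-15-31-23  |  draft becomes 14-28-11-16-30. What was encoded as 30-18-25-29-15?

those

c is letter #3 and maps to 13: an offset of 10. The number is (letter's place in the alphabet, a=1) + 10.
Undoing it on 30-18-25-29-15: 30→(30−10)÷1=20=t, 18→(18−10)÷1=8=h, 25→(25−10)÷1=15=o, 29→(29−10)÷1=19=s, 15→(15−10)÷1=5=e.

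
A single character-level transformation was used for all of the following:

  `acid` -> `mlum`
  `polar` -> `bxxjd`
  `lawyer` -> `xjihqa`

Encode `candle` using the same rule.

Shifts by position in acid: pos 0: a→m (+12), pos 1: c→l (+9), pos 2: i→u (+12), pos 3: d→m (+9) — repeating every 2. The shifts repeat in a cycle of length 2: positions 0,1,… shift by +12, +9, then the pattern repeats.
Applying it to candle: c+12=o, a+9=j, n+12=z, d+9=m, l+12=x, e+9=n.

ojzmxn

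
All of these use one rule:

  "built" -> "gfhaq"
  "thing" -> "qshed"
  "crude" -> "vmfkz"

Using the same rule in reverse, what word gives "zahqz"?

elite

b(1)→g(6) and u(20)→f(5) fit y≡15x+17 (mod 26); the inverse of 15 mod 26 is 7. This is an affine cipher: with a=0,…,z=25, each position x becomes (15x+17) mod 26.
Undoing it on zahqz: z(25)→7·(25−17)≡4=e; a(0)→7·(0−17)≡11=l; h(7)→7·(7−17)≡8=i; q(16)→7·(16−17)≡19=t; z(25)→7·(25−17)≡4=e (all mod 26).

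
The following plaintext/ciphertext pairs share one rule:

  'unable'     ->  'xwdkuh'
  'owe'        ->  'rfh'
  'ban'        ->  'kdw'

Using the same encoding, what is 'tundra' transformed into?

Two shifts are in play — +3 for a/e/i/o/u, +9 for every other letter.
Applying it to tundra: t(cons)+9=c, u(vowel)+3=x, n(cons)+9=w, d(cons)+9=m, r(cons)+9=a, a(vowel)+3=d.

cxwmad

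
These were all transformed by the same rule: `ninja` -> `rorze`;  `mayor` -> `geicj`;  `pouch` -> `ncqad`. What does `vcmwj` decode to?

This is an affine cipher: with a=0,…,z=25, each position x becomes (11x+4) mod 26.
Undoing it on vcmwj: v(21)→19·(21−4)≡11=l; c(2)→19·(2−4)≡14=o; m(12)→19·(12−4)≡22=w; w(22)→19·(22−4)≡4=e; j(9)→19·(9−4)≡17=r (all mod 26).

lower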